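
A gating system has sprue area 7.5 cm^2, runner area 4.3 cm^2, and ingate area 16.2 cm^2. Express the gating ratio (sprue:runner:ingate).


Sprue:Runner:Ingate = 1 : 4.3/7.5 : 16.2/7.5 = 1:0.57:2.16


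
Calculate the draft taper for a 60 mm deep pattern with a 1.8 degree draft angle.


Formula: taper = depth * tan(draft_angle)
tan(1.8 deg) = 0.0314263
taper = 60 mm * 0.0314263 = 1.8856 mm

Final answer: 1.8856 mm


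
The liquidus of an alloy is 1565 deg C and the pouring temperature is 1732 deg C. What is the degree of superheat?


Formula: Superheat = T_pour - T_melt
Superheat = 1732 - 1565 = 167 deg C

Final answer: 167 deg C


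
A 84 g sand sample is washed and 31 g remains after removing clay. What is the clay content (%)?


Formula: Clay% = (W_total - W_washed) / W_total * 100
Clay mass = 84 - 31 = 53 g
Clay% = 53 / 84 * 100 = 63.0952%

Answer: 63.0952%


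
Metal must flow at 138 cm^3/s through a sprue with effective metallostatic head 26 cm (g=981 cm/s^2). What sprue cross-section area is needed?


Formula: v = sqrt(2*g*h), A = Q/v
Velocity: v = sqrt(2 * 981 * 26) = sqrt(51012) = 225.8584 cm/s
Sprue area: A = Q / v = 138 / 225.8584 = 0.6110 cm^2

Final answer: 0.6110 cm^2


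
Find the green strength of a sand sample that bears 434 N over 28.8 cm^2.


Formula: Compressive Strength = Force / Area
Strength = 434 N / 28.8 cm^2 = 15.0694 N/cm^2


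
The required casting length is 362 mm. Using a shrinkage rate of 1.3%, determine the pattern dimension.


Formula: L_pattern = L_casting * (1 + shrinkage_rate/100)
Shrinkage factor = 1 + 1.3/100 = 1.013
L_pattern = 362 mm * 1.013 = 366.7060 mm


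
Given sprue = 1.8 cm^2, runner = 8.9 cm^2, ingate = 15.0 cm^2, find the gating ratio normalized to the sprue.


Sprue:Runner:Ingate = 1 : 8.9/1.8 : 15.0/1.8 = 1:4.94:8.33


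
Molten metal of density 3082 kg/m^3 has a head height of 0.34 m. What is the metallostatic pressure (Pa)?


Formula: P = rho * g * h
rho * g = 3082 * 9.81 = 30234.42 N/m^3
P = 30234.42 * 0.34 = 10279.7028 Pa

Answer: 10279.7028 Pa


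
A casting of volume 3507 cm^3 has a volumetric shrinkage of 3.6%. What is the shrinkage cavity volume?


Formula: V_shrink = V_casting * shrinkage_pct / 100
V_shrink = 3507 cm^3 * 3.6 / 100 = 126.2520 cm^3

126.2520 cm^3


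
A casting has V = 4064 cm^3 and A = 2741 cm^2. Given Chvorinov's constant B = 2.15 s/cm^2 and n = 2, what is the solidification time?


Formula: t_s = B * (V/A)^n  (Chvorinov's rule, n=2)
Modulus M = V/A = 4064/2741 = 1.482671 cm
M^2 = 1.482671^2 = 2.198313 cm^2
t_s = 2.15 * 2.198313 = 4.7264 s

Answer: 4.7264 s


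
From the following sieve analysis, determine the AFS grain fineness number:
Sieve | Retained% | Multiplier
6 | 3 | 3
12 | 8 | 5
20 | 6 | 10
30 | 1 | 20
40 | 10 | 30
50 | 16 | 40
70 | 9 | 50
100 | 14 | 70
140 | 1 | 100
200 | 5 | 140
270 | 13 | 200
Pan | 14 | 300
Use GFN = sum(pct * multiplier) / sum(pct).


Formula: GFN = sum(pct * multiplier) / sum(pct)
sum(pct * multiplier) = 10099
sum(pct) = 100
GFN = 10099 / 100 = 100.99

100.99


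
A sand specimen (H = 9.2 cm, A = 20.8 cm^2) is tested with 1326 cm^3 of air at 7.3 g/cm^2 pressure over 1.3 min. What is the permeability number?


Formula: Permeability Number P = (V * H) / (p * A * t)
Numerator: V * H = 1326 * 9.2 = 12199.2
Denominator: p * A * t = 7.3 * 20.8 * 1.3 = 197.392
P = 12199.2 / 197.392 = 61.8019

61.8019


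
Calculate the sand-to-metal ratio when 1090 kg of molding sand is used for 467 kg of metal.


Formula: Sand-to-Metal Ratio = W_sand / W_metal
Ratio = 1090 kg / 467 kg = 2.3340

2.3340


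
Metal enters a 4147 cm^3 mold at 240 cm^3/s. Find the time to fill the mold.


Formula: t_fill = V_mold / Q_flow
t = 4147 cm^3 / 240 cm^3/s = 17.2792 s

Final answer: 17.2792 s


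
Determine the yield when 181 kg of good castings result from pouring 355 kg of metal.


Formula: Casting Yield = (W_good / W_total) * 100
Yield = (181 kg / 355 kg) * 100 = 50.9859%

Answer: 50.9859%


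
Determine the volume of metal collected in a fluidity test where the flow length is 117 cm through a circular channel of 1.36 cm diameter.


Formula: V = pi * (d/2)^2 * L  (cylinder volume)
Radius = 1.36/2 = 0.68 cm
V = pi * 0.68^2 * 117 = 169.9627 cm^3

169.9627 cm^3


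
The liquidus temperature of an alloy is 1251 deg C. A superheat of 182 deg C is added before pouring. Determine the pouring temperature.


Formula: T_pour = T_melt + Superheat
T_pour = 1251 + 182 = 1433 deg C


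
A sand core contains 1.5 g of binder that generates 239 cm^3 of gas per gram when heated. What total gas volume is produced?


Formula: V_gas = W_binder * gas_evolution_rate
V = 1.5 g * 239 cm^3/g = 358.5000 cm^3


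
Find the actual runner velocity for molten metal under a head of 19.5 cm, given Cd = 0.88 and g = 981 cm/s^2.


Formula: v = Cd * sqrt(2 * g * h)  (Torricelli with discharge coefficient)
2*g*h = 2 * 981 * 19.5 = 38259.0 cm^2/s^2
sqrt(38259.0) = 195.59908 cm/s
v = 0.88 * 195.59908 = 172.1272 cm/s

Final answer: 172.1272 cm/s


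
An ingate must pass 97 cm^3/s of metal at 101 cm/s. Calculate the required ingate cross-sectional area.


Formula: A_ingate = Q / v  (continuity equation)
A = 97 cm^3/s / 101 cm/s = 0.9604 cm^2

0.9604 cm^2


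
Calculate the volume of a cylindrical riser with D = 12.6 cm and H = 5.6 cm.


Formula: V = pi * (D/2)^2 * H  (cylinder volume)
Radius = D/2 = 12.6/2 = 6.3 cm
V = pi * 6.3^2 * 5.6 = 698.2629 cm^3

698.2629 cm^3


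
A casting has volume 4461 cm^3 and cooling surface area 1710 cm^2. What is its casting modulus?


Formula: Casting Modulus M = V / A
M = 4461 cm^3 / 1710 cm^2 = 2.6088 cm

Answer: 2.6088 cm


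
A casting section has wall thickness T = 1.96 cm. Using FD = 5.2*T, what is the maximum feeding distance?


Formula: FD = 5.2 * T  (riser feeding-distance rule)
FD = 5.2 * 1.96 cm = 10.1920 cm


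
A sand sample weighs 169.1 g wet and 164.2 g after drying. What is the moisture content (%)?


Formula: MC = (W_wet - W_dry) / W_wet * 100
Water mass = 169.1 - 164.2 = 4.9 g
MC = 4.9 / 169.1 * 100 = 2.8977%

2.8977%


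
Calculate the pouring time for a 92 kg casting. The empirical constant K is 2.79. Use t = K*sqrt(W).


Formula: t = K * sqrt(W)
sqrt(W) = sqrt(92) = 9.59166
t = 2.79 * 9.59166 = 26.7607 s

Answer: 26.7607 s


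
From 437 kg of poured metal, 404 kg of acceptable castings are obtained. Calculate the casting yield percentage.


Formula: Casting Yield = (W_good / W_total) * 100
Yield = (404 kg / 437 kg) * 100 = 92.4485%

Answer: 92.4485%


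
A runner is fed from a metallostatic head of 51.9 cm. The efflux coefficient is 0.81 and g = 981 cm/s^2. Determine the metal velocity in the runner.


Formula: v = Cd * sqrt(2 * g * h)  (Torricelli with discharge coefficient)
2*g*h = 2 * 981 * 51.9 = 101827.8 cm^2/s^2
sqrt(101827.8) = 319.10469 cm/s
v = 0.81 * 319.10469 = 258.4748 cm/s

Answer: 258.4748 cm/s


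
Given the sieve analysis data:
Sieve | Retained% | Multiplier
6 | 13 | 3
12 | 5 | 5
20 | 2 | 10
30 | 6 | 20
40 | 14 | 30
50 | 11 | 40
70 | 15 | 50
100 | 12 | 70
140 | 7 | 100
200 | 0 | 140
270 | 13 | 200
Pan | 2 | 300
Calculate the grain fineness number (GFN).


Formula: GFN = sum(pct * multiplier) / sum(pct)
sum(pct * multiplier) = 6554
sum(pct) = 100
GFN = 6554 / 100 = 65.54

65.54


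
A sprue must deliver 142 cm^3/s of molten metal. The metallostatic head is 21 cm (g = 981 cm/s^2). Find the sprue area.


Formula: v = sqrt(2*g*h), A = Q/v
Velocity: v = sqrt(2 * 981 * 21) = sqrt(41202) = 202.9828 cm/s
Sprue area: A = Q / v = 142 / 202.9828 = 0.6996 cm^2

Answer: 0.6996 cm^2


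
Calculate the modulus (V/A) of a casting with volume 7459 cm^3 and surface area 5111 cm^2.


Formula: Casting Modulus M = V / A
M = 7459 cm^3 / 5111 cm^2 = 1.4594 cm

Answer: 1.4594 cm


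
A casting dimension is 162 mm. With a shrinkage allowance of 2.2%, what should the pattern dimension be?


Formula: L_pattern = L_casting * (1 + shrinkage_rate/100)
Shrinkage factor = 1 + 2.2/100 = 1.022
L_pattern = 162 mm * 1.022 = 165.5640 mm


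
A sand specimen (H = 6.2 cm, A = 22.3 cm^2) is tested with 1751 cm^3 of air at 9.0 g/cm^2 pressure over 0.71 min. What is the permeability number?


Formula: Permeability Number P = (V * H) / (p * A * t)
Numerator: V * H = 1751 * 6.2 = 10856.2
Denominator: p * A * t = 9.0 * 22.3 * 0.71 = 142.497
P = 10856.2 / 142.497 = 76.1855

76.1855


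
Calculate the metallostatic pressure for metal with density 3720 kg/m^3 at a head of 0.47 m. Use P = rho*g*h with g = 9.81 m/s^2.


Formula: P = rho * g * h
rho * g = 3720 * 9.81 = 36493.2 N/m^3
P = 36493.2 * 0.47 = 17151.8040 Pa

Answer: 17151.8040 Pa


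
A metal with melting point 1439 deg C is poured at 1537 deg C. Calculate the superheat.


Formula: Superheat = T_pour - T_melt
Superheat = 1537 - 1439 = 98 deg C

Final answer: 98 deg C


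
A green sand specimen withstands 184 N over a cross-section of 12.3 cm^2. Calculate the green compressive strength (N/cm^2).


Formula: Compressive Strength = Force / Area
Strength = 184 N / 12.3 cm^2 = 14.9593 N/cm^2

14.9593 N/cm^2


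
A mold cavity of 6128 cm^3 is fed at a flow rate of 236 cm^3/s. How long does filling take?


Formula: t_fill = V_mold / Q_flow
t = 6128 cm^3 / 236 cm^3/s = 25.9661 s

Answer: 25.9661 s


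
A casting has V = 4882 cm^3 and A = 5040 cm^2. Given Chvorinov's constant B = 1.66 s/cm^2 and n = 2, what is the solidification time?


Formula: t_s = B * (V/A)^n  (Chvorinov's rule, n=2)
Modulus M = V/A = 4882/5040 = 0.968651 cm
M^2 = 0.968651^2 = 0.938285 cm^2
t_s = 1.66 * 0.938285 = 1.5576 s

Final answer: 1.5576 s


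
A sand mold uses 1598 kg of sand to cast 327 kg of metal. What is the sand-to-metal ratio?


Formula: Sand-to-Metal Ratio = W_sand / W_metal
Ratio = 1598 kg / 327 kg = 4.8869


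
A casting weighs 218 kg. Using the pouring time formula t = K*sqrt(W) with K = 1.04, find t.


Formula: t = K * sqrt(W)
sqrt(W) = sqrt(218) = 14.76482
t = 1.04 * 14.76482 = 15.3554 s


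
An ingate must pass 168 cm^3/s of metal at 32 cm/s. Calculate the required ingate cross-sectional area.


Formula: A_ingate = Q / v  (continuity equation)
A = 168 cm^3/s / 32 cm/s = 5.2500 cm^2

Final answer: 5.2500 cm^2


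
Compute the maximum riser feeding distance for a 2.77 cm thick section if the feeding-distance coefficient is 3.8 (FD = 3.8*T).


Formula: FD = 3.8 * T  (riser feeding-distance rule)
FD = 3.8 * 2.77 cm = 10.5260 cm

Final answer: 10.5260 cm


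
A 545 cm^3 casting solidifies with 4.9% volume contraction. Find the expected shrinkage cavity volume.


Formula: V_shrink = V_casting * shrinkage_pct / 100
V_shrink = 545 cm^3 * 4.9 / 100 = 26.7050 cm^3

Final answer: 26.7050 cm^3


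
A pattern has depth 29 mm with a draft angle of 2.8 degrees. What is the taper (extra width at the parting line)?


Formula: taper = depth * tan(draft_angle)
tan(2.8 deg) = 0.0489082
taper = 29 mm * 0.0489082 = 1.4183 mm


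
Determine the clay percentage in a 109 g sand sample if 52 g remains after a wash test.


Formula: Clay% = (W_total - W_washed) / W_total * 100
Clay mass = 109 - 52 = 57 g
Clay% = 57 / 109 * 100 = 52.2936%

Final answer: 52.2936%


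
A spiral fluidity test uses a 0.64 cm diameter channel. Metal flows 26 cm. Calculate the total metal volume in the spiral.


Formula: V = pi * (d/2)^2 * L  (cylinder volume)
Radius = 0.64/2 = 0.32 cm
V = pi * 0.32^2 * 26 = 8.3642 cm^3

Final answer: 8.3642 cm^3


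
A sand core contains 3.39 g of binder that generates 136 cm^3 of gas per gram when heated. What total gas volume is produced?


Formula: V_gas = W_binder * gas_evolution_rate
V = 3.39 g * 136 cm^3/g = 461.0400 cm^3

Final answer: 461.0400 cm^3


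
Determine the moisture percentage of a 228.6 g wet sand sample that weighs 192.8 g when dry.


Formula: MC = (W_wet - W_dry) / W_wet * 100
Water mass = 228.6 - 192.8 = 35.8 g
MC = 35.8 / 228.6 * 100 = 15.6605%

Final answer: 15.6605%


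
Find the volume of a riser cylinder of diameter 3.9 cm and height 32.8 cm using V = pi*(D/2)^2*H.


Formula: V = pi * (D/2)^2 * H  (cylinder volume)
Radius = D/2 = 3.9/2 = 1.95 cm
V = pi * 1.95^2 * 32.8 = 391.8257 cm^3

Final answer: 391.8257 cm^3


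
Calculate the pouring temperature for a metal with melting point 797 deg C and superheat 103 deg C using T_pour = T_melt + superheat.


Formula: T_pour = T_melt + Superheat
T_pour = 797 + 103 = 900 deg C

900 deg C


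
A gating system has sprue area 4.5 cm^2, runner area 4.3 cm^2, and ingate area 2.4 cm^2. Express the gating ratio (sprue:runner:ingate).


Sprue:Runner:Ingate = 1 : 4.3/4.5 : 2.4/4.5 = 1:0.96:0.53

Answer: 1:0.96:0.53


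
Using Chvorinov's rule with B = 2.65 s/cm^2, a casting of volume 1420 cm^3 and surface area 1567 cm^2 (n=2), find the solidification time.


Formula: t_s = B * (V/A)^n  (Chvorinov's rule, n=2)
Modulus M = V/A = 1420/1567 = 0.906190 cm
M^2 = 0.906190^2 = 0.821180 cm^2
t_s = 2.65 * 0.821180 = 2.1761 s


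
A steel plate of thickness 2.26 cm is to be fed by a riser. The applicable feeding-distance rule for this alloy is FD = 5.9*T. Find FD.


Formula: FD = 5.9 * T  (riser feeding-distance rule)
FD = 5.9 * 2.26 cm = 13.3340 cm

Answer: 13.3340 cm


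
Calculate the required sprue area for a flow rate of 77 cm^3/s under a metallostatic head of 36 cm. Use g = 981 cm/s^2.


Formula: v = sqrt(2*g*h), A = Q/v
Velocity: v = sqrt(2 * 981 * 36) = sqrt(70632) = 265.7668 cm/s
Sprue area: A = Q / v = 77 / 265.7668 = 0.2897 cm^2


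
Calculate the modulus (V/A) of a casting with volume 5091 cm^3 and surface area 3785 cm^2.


Formula: Casting Modulus M = V / A
M = 5091 cm^3 / 3785 cm^2 = 1.3450 cm

Answer: 1.3450 cm


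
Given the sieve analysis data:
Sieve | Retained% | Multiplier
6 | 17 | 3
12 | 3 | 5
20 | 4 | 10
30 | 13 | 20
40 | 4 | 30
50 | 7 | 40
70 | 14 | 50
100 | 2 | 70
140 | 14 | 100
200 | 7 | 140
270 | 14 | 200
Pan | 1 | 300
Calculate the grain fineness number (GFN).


Formula: GFN = sum(pct * multiplier) / sum(pct)
sum(pct * multiplier) = 7086
sum(pct) = 100
GFN = 7086 / 100 = 70.86

Answer: 70.86


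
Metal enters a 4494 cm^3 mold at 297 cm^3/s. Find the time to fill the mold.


Formula: t_fill = V_mold / Q_flow
t = 4494 cm^3 / 297 cm^3/s = 15.1313 s

Final answer: 15.1313 s


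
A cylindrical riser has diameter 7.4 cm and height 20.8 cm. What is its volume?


Formula: V = pi * (D/2)^2 * H  (cylinder volume)
Radius = D/2 = 7.4/2 = 3.7 cm
V = pi * 3.7^2 * 20.8 = 894.5748 cm^3


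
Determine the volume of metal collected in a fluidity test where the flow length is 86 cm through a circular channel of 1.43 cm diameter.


Formula: V = pi * (d/2)^2 * L  (cylinder volume)
Radius = 1.43/2 = 0.715 cm
V = pi * 0.715^2 * 86 = 138.1212 cm^3


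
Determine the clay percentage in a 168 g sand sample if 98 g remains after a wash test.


Formula: Clay% = (W_total - W_washed) / W_total * 100
Clay mass = 168 - 98 = 70 g
Clay% = 70 / 168 * 100 = 41.6667%

Final answer: 41.6667%


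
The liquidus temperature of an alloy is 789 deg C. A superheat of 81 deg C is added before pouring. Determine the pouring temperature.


Formula: T_pour = T_melt + Superheat
T_pour = 789 + 81 = 870 deg C

Final answer: 870 deg C


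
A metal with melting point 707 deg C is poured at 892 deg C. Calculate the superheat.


Formula: Superheat = T_pour - T_melt
Superheat = 892 - 707 = 185 deg C

Answer: 185 deg C


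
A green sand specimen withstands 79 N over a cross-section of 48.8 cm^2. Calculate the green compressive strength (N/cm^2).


Formula: Compressive Strength = Force / Area
Strength = 79 N / 48.8 cm^2 = 1.6189 N/cm^2


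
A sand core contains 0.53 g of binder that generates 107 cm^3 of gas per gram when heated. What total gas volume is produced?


Formula: V_gas = W_binder * gas_evolution_rate
V = 0.53 g * 107 cm^3/g = 56.7100 cm^3

Answer: 56.7100 cm^3


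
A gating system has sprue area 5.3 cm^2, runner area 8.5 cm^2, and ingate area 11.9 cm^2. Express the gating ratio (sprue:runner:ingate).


Sprue:Runner:Ingate = 1 : 8.5/5.3 : 11.9/5.3 = 1:1.60:2.25

1:1.60:2.25


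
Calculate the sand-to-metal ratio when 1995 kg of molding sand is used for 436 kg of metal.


Formula: Sand-to-Metal Ratio = W_sand / W_metal
Ratio = 1995 kg / 436 kg = 4.5757


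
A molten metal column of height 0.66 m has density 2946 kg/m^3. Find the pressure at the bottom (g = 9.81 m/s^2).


Formula: P = rho * g * h
rho * g = 2946 * 9.81 = 28900.26 N/m^3
P = 28900.26 * 0.66 = 19074.1716 Pa

Final answer: 19074.1716 Pa


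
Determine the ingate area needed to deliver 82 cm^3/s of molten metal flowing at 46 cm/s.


Formula: A_ingate = Q / v  (continuity equation)
A = 82 cm^3/s / 46 cm/s = 1.7826 cm^2

Answer: 1.7826 cm^2


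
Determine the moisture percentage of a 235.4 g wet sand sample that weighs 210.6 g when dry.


Formula: MC = (W_wet - W_dry) / W_wet * 100
Water mass = 235.4 - 210.6 = 24.8 g
MC = 24.8 / 235.4 * 100 = 10.5353%


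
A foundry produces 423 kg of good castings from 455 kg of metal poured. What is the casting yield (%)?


Formula: Casting Yield = (W_good / W_total) * 100
Yield = (423 kg / 455 kg) * 100 = 92.9670%

Final answer: 92.9670%


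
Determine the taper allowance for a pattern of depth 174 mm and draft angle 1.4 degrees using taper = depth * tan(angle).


Formula: taper = depth * tan(draft_angle)
tan(1.4 deg) = 0.0244395
taper = 174 mm * 0.0244395 = 4.2525 mm

4.2525 mm


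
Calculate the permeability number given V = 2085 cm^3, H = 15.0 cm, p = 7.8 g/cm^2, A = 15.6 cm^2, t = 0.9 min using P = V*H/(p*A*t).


Formula: Permeability Number P = (V * H) / (p * A * t)
Numerator: V * H = 2085 * 15.0 = 31275.0
Denominator: p * A * t = 7.8 * 15.6 * 0.9 = 109.512
P = 31275.0 / 109.512 = 285.5851

285.5851


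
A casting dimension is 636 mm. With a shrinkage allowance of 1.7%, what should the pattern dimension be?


Formula: L_pattern = L_casting * (1 + shrinkage_rate/100)
Shrinkage factor = 1 + 1.7/100 = 1.017
L_pattern = 636 mm * 1.017 = 646.8120 mm

646.8120 mm


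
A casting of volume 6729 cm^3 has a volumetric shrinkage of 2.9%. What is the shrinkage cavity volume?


Formula: V_shrink = V_casting * shrinkage_pct / 100
V_shrink = 6729 cm^3 * 2.9 / 100 = 195.1410 cm^3

Final answer: 195.1410 cm^3


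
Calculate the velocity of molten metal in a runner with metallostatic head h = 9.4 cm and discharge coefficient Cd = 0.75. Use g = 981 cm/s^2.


Formula: v = Cd * sqrt(2 * g * h)  (Torricelli with discharge coefficient)
2*g*h = 2 * 981 * 9.4 = 18442.8 cm^2/s^2
sqrt(18442.8) = 135.80427 cm/s
v = 0.75 * 135.80427 = 101.8532 cm/s


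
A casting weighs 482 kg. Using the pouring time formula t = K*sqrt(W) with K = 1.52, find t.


Formula: t = K * sqrt(W)
sqrt(W) = sqrt(482) = 21.95450
t = 1.52 * 21.95450 = 33.3708 s

Final answer: 33.3708 s


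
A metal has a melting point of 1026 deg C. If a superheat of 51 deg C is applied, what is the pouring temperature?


Formula: T_pour = T_melt + Superheat
T_pour = 1026 + 51 = 1077 deg C


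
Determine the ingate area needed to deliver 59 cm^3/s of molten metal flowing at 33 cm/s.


Formula: A_ingate = Q / v  (continuity equation)
A = 59 cm^3/s / 33 cm/s = 1.7879 cm^2


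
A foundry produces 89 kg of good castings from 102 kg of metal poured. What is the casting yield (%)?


Formula: Casting Yield = (W_good / W_total) * 100
Yield = (89 kg / 102 kg) * 100 = 87.2549%

Final answer: 87.2549%


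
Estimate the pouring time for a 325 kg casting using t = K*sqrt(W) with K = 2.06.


Formula: t = K * sqrt(W)
sqrt(W) = sqrt(325) = 18.02776
t = 2.06 * 18.02776 = 37.1372 s


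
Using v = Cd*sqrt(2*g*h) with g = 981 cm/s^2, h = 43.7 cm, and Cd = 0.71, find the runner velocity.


Formula: v = Cd * sqrt(2 * g * h)  (Torricelli with discharge coefficient)
2*g*h = 2 * 981 * 43.7 = 85739.4 cm^2/s^2
sqrt(85739.4) = 292.81291 cm/s
v = 0.71 * 292.81291 = 207.8972 cm/s

Answer: 207.8972 cm/s


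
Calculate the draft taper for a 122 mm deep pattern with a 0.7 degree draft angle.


Formula: taper = depth * tan(draft_angle)
tan(0.7 deg) = 0.0122179
taper = 122 mm * 0.0122179 = 1.4906 mm


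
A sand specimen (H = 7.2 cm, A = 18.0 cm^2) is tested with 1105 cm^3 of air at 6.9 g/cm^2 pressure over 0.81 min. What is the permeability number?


Formula: Permeability Number P = (V * H) / (p * A * t)
Numerator: V * H = 1105 * 7.2 = 7956.0
Denominator: p * A * t = 6.9 * 18.0 * 0.81 = 100.602
P = 7956.0 / 100.602 = 79.0839

Answer: 79.0839


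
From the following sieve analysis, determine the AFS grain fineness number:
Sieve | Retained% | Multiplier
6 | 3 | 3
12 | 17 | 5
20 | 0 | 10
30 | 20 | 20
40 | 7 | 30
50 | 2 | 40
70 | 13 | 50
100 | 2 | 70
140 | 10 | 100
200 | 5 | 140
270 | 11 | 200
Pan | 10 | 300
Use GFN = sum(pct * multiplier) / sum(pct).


Formula: GFN = sum(pct * multiplier) / sum(pct)
sum(pct * multiplier) = 8474
sum(pct) = 100
GFN = 8474 / 100 = 84.74

84.74


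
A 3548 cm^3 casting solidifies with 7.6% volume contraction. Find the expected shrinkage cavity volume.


Formula: V_shrink = V_casting * shrinkage_pct / 100
V_shrink = 3548 cm^3 * 7.6 / 100 = 269.6480 cm^3

269.6480 cm^3


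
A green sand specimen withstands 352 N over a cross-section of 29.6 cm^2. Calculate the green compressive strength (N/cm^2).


Formula: Compressive Strength = Force / Area
Strength = 352 N / 29.6 cm^2 = 11.8919 N/cm^2

Final answer: 11.8919 N/cm^2


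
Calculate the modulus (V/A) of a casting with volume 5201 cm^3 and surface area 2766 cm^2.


Formula: Casting Modulus M = V / A
M = 5201 cm^3 / 2766 cm^2 = 1.8803 cm

1.8803 cm


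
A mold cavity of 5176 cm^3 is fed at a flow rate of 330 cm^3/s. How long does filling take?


Formula: t_fill = V_mold / Q_flow
t = 5176 cm^3 / 330 cm^3/s = 15.6848 s

Answer: 15.6848 s


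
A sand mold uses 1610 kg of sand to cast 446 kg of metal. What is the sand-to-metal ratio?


Formula: Sand-to-Metal Ratio = W_sand / W_metal
Ratio = 1610 kg / 446 kg = 3.6099

3.6099


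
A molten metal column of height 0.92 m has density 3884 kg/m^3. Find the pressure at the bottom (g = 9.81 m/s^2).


Formula: P = rho * g * h
rho * g = 3884 * 9.81 = 38102.04 N/m^3
P = 38102.04 * 0.92 = 35053.8768 Pa

Final answer: 35053.8768 Pa


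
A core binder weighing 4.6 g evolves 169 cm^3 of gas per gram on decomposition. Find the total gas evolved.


Formula: V_gas = W_binder * gas_evolution_rate
V = 4.6 g * 169 cm^3/g = 777.4000 cm^3

Answer: 777.4000 cm^3


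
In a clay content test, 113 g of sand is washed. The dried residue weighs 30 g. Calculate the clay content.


Formula: Clay% = (W_total - W_washed) / W_total * 100
Clay mass = 113 - 30 = 83 g
Clay% = 83 / 113 * 100 = 73.4513%

Answer: 73.4513%


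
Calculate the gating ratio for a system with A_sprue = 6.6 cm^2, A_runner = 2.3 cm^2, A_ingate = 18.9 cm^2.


Sprue:Runner:Ingate = 1 : 2.3/6.6 : 18.9/6.6 = 1:0.35:2.86

Answer: 1:0.35:2.86


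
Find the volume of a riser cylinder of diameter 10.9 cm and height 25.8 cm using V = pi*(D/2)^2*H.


Formula: V = pi * (D/2)^2 * H  (cylinder volume)
Radius = D/2 = 10.9/2 = 5.45 cm
V = pi * 5.45^2 * 25.8 = 2407.4794 cm^3

2407.4794 cm^3


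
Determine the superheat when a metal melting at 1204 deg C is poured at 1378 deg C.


Formula: Superheat = T_pour - T_melt
Superheat = 1378 - 1204 = 174 deg C

Final answer: 174 deg C


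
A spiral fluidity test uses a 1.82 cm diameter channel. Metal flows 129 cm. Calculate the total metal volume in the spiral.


Formula: V = pi * (d/2)^2 * L  (cylinder volume)
Radius = 1.82/2 = 0.91 cm
V = pi * 0.91^2 * 129 = 335.6003 cm^3


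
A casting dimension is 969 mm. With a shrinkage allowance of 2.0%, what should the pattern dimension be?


Formula: L_pattern = L_casting * (1 + shrinkage_rate/100)
Shrinkage factor = 1 + 2.0/100 = 1.02
L_pattern = 969 mm * 1.02 = 988.3800 mm

Answer: 988.3800 mm


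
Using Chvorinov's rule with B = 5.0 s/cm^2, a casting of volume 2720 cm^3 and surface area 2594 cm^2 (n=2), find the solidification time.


Formula: t_s = B * (V/A)^n  (Chvorinov's rule, n=2)
Modulus M = V/A = 2720/2594 = 1.048574 cm
M^2 = 1.048574^2 = 1.099507 cm^2
t_s = 5.0 * 1.099507 = 5.4975 s

Answer: 5.4975 s


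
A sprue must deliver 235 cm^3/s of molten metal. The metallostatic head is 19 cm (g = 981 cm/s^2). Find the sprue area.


Formula: v = sqrt(2*g*h), A = Q/v
Velocity: v = sqrt(2 * 981 * 19) = sqrt(37278) = 193.0751 cm/s
Sprue area: A = Q / v = 235 / 193.0751 = 1.2171 cm^2

Final answer: 1.2171 cm^2


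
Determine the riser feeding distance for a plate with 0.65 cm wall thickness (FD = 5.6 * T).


Formula: FD = 5.6 * T  (riser feeding-distance rule)
FD = 5.6 * 0.65 cm = 3.6400 cm

3.6400 cm


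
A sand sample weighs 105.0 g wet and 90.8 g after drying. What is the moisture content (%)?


Formula: MC = (W_wet - W_dry) / W_wet * 100
Water mass = 105.0 - 90.8 = 14.2 g
MC = 14.2 / 105.0 * 100 = 13.5238%

Answer: 13.5238%


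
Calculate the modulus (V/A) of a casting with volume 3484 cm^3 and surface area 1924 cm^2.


Formula: Casting Modulus M = V / A
M = 3484 cm^3 / 1924 cm^2 = 1.8108 cm

Answer: 1.8108 cm


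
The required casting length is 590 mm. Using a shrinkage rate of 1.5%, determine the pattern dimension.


Formula: L_pattern = L_casting * (1 + shrinkage_rate/100)
Shrinkage factor = 1 + 1.5/100 = 1.015
L_pattern = 590 mm * 1.015 = 598.8500 mm

598.8500 mm


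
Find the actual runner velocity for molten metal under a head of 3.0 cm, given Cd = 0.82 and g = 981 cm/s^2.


Formula: v = Cd * sqrt(2 * g * h)  (Torricelli with discharge coefficient)
2*g*h = 2 * 981 * 3.0 = 5886.0 cm^2/s^2
sqrt(5886.0) = 76.72027 cm/s
v = 0.82 * 76.72027 = 62.9106 cm/s

Final answer: 62.9106 cm/s


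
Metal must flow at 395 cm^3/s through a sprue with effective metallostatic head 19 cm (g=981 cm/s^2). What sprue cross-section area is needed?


Formula: v = sqrt(2*g*h), A = Q/v
Velocity: v = sqrt(2 * 981 * 19) = sqrt(37278) = 193.0751 cm/s
Sprue area: A = Q / v = 395 / 193.0751 = 2.0458 cm^2

Final answer: 2.0458 cm^2


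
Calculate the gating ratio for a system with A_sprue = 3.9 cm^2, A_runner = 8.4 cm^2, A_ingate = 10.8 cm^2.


Sprue:Runner:Ingate = 1 : 8.4/3.9 : 10.8/3.9 = 1:2.15:2.77

Final answer: 1:2.15:2.77


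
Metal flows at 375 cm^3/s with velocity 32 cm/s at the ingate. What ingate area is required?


Formula: A_ingate = Q / v  (continuity equation)
A = 375 cm^3/s / 32 cm/s = 11.7188 cm^2

Final answer: 11.7188 cm^2


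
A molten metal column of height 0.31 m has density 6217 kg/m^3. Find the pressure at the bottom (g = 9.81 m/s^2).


Formula: P = rho * g * h
rho * g = 6217 * 9.81 = 60988.77 N/m^3
P = 60988.77 * 0.31 = 18906.5187 Pa

Final answer: 18906.5187 Pa


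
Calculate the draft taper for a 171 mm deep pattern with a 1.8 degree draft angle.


Formula: taper = depth * tan(draft_angle)
tan(1.8 deg) = 0.0314263
taper = 171 mm * 0.0314263 = 5.3739 mm


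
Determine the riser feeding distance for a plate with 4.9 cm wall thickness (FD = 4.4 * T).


Formula: FD = 4.4 * T  (riser feeding-distance rule)
FD = 4.4 * 4.9 cm = 21.5600 cm


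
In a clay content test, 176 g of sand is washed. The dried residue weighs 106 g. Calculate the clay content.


Formula: Clay% = (W_total - W_washed) / W_total * 100
Clay mass = 176 - 106 = 70 g
Clay% = 70 / 176 * 100 = 39.7727%

39.7727%


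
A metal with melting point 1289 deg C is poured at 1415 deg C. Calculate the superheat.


Formula: Superheat = T_pour - T_melt
Superheat = 1415 - 1289 = 126 deg C

Answer: 126 deg C


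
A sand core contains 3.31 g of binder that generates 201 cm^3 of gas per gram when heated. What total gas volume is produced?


Formula: V_gas = W_binder * gas_evolution_rate
V = 3.31 g * 201 cm^3/g = 665.3100 cm^3

Answer: 665.3100 cm^3


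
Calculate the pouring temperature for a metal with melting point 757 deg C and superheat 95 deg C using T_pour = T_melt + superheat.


Formula: T_pour = T_melt + Superheat
T_pour = 757 + 95 = 852 deg C

Final answer: 852 deg C


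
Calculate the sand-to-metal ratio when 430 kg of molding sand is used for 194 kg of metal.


Formula: Sand-to-Metal Ratio = W_sand / W_metal
Ratio = 430 kg / 194 kg = 2.2165


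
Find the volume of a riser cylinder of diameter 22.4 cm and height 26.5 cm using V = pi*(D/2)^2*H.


Formula: V = pi * (D/2)^2 * H  (cylinder volume)
Radius = D/2 = 22.4/2 = 11.2 cm
V = pi * 11.2^2 * 26.5 = 10443.1566 cm^3

Answer: 10443.1566 cm^3


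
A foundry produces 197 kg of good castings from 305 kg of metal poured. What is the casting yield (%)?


Formula: Casting Yield = (W_good / W_total) * 100
Yield = (197 kg / 305 kg) * 100 = 64.5902%

Final answer: 64.5902%


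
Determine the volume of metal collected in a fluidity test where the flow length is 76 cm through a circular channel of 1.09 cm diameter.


Formula: V = pi * (d/2)^2 * L  (cylinder volume)
Radius = 1.09/2 = 0.545 cm
V = pi * 0.545^2 * 76 = 70.9180 cm^3

Answer: 70.9180 cm^3


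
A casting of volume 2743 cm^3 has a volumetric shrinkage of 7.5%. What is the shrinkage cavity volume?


Formula: V_shrink = V_casting * shrinkage_pct / 100
V_shrink = 2743 cm^3 * 7.5 / 100 = 205.7250 cm^3


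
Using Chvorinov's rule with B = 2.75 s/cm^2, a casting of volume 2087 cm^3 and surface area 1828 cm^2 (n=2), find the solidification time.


Formula: t_s = B * (V/A)^n  (Chvorinov's rule, n=2)
Modulus M = V/A = 2087/1828 = 1.141685 cm
M^2 = 1.141685^2 = 1.303445 cm^2
t_s = 2.75 * 1.303445 = 3.5845 s

Final answer: 3.5845 s


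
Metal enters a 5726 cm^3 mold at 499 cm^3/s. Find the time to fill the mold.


Formula: t_fill = V_mold / Q_flow
t = 5726 cm^3 / 499 cm^3/s = 11.4749 s


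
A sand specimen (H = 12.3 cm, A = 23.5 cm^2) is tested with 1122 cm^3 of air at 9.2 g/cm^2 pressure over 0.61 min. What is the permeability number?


Formula: Permeability Number P = (V * H) / (p * A * t)
Numerator: V * H = 1122 * 12.3 = 13800.6
Denominator: p * A * t = 9.2 * 23.5 * 0.61 = 131.882
P = 13800.6 / 131.882 = 104.6435


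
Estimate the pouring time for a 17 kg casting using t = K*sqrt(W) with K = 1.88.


Formula: t = K * sqrt(W)
sqrt(W) = sqrt(17) = 4.12311
t = 1.88 * 4.12311 = 7.7514 s


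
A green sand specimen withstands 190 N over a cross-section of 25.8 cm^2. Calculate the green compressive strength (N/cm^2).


Formula: Compressive Strength = Force / Area
Strength = 190 N / 25.8 cm^2 = 7.3643 N/cm^2

Answer: 7.3643 N/cm^2


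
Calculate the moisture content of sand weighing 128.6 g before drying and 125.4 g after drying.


Formula: MC = (W_wet - W_dry) / W_wet * 100
Water mass = 128.6 - 125.4 = 3.2 g
MC = 3.2 / 128.6 * 100 = 2.4883%

Answer: 2.4883%


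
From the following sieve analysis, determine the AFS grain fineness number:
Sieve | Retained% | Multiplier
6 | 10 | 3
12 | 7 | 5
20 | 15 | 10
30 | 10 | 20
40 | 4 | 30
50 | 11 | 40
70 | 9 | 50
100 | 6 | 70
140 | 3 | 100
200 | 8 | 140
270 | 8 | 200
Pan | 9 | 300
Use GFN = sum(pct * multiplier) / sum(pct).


Formula: GFN = sum(pct * multiplier) / sum(pct)
sum(pct * multiplier) = 7565
sum(pct) = 100
GFN = 7565 / 100 = 75.65


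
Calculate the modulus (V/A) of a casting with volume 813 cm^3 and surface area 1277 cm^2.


Formula: Casting Modulus M = V / A
M = 813 cm^3 / 1277 cm^2 = 0.6366 cm

Final answer: 0.6366 cm


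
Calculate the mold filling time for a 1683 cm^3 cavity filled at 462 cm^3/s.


Formula: t_fill = V_mold / Q_flow
t = 1683 cm^3 / 462 cm^3/s = 3.6429 s

Answer: 3.6429 s


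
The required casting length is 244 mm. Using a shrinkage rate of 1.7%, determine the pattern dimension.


Formula: L_pattern = L_casting * (1 + shrinkage_rate/100)
Shrinkage factor = 1 + 1.7/100 = 1.017
L_pattern = 244 mm * 1.017 = 248.1480 mm

Answer: 248.1480 mm


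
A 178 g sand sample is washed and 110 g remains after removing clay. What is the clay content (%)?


Formula: Clay% = (W_total - W_washed) / W_total * 100
Clay mass = 178 - 110 = 68 g
Clay% = 68 / 178 * 100 = 38.2022%

38.2022%


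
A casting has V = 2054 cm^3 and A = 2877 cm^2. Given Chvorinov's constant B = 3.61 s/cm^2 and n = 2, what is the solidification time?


Formula: t_s = B * (V/A)^n  (Chvorinov's rule, n=2)
Modulus M = V/A = 2054/2877 = 0.713938 cm
M^2 = 0.713938^2 = 0.509707 cm^2
t_s = 3.61 * 0.509707 = 1.8400 s

Answer: 1.8400 s


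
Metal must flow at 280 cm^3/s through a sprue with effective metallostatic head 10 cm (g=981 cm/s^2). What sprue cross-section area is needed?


Formula: v = sqrt(2*g*h), A = Q/v
Velocity: v = sqrt(2 * 981 * 10) = sqrt(19620) = 140.0714 cm/s
Sprue area: A = Q / v = 280 / 140.0714 = 1.9990 cm^2

1.9990 cm^2


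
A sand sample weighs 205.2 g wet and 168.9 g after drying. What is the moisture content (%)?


Formula: MC = (W_wet - W_dry) / W_wet * 100
Water mass = 205.2 - 168.9 = 36.3 g
MC = 36.3 / 205.2 * 100 = 17.6901%

Final answer: 17.6901%


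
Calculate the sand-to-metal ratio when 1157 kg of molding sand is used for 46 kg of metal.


Formula: Sand-to-Metal Ratio = W_sand / W_metal
Ratio = 1157 kg / 46 kg = 25.1522

Answer: 25.1522


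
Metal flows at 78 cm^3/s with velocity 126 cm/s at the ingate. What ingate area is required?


Formula: A_ingate = Q / v  (continuity equation)
A = 78 cm^3/s / 126 cm/s = 0.6190 cm^2

0.6190 cm^2


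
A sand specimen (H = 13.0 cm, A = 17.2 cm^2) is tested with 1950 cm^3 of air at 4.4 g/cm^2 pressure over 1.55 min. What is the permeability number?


Formula: Permeability Number P = (V * H) / (p * A * t)
Numerator: V * H = 1950 * 13.0 = 25350.0
Denominator: p * A * t = 4.4 * 17.2 * 1.55 = 117.304
P = 25350.0 / 117.304 = 216.1052

Final answer: 216.1052


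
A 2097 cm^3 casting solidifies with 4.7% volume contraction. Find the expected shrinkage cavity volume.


Formula: V_shrink = V_casting * shrinkage_pct / 100
V_shrink = 2097 cm^3 * 4.7 / 100 = 98.5590 cm^3

98.5590 cm^3


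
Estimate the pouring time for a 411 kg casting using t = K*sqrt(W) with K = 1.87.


Formula: t = K * sqrt(W)
sqrt(W) = sqrt(411) = 20.27313
t = 1.87 * 20.27313 = 37.9108 s

37.9108 s


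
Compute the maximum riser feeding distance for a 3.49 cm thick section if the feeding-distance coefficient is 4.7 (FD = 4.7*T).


Formula: FD = 4.7 * T  (riser feeding-distance rule)
FD = 4.7 * 3.49 cm = 16.4030 cm

Final answer: 16.4030 cm


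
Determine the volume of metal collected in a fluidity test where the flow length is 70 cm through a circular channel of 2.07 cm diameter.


Formula: V = pi * (d/2)^2 * L  (cylinder volume)
Radius = 2.07/2 = 1.035 cm
V = pi * 1.035^2 * 70 = 235.5747 cm^3

235.5747 cm^3


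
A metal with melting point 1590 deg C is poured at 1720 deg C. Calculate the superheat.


Formula: Superheat = T_pour - T_melt
Superheat = 1720 - 1590 = 130 deg C

130 deg C


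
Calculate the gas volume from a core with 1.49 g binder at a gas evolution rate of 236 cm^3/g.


Formula: V_gas = W_binder * gas_evolution_rate
V = 1.49 g * 236 cm^3/g = 351.6400 cm^3

Answer: 351.6400 cm^3


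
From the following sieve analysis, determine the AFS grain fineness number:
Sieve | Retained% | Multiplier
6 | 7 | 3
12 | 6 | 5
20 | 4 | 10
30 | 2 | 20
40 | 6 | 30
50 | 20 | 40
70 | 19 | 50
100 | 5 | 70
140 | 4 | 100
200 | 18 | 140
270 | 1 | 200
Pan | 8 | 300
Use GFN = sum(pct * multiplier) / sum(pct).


Formula: GFN = sum(pct * multiplier) / sum(pct)
sum(pct * multiplier) = 7931
sum(pct) = 100
GFN = 7931 / 100 = 79.31


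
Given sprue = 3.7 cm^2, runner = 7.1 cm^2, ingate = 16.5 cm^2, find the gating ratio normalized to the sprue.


Sprue:Runner:Ingate = 1 : 7.1/3.7 : 16.5/3.7 = 1:1.92:4.46

1:1.92:4.46


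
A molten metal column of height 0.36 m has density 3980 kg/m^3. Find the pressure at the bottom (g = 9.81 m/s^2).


Formula: P = rho * g * h
rho * g = 3980 * 9.81 = 39043.8 N/m^3
P = 39043.8 * 0.36 = 14055.7680 Pa

Final answer: 14055.7680 Pa


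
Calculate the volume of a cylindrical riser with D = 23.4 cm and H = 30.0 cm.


Formula: V = pi * (D/2)^2 * H  (cylinder volume)
Radius = D/2 = 23.4/2 = 11.7 cm
V = pi * 11.7^2 * 30.0 = 12901.5786 cm^3

12901.5786 cm^3


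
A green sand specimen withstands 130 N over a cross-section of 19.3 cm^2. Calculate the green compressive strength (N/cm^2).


Formula: Compressive Strength = Force / Area
Strength = 130 N / 19.3 cm^2 = 6.7358 N/cm^2

6.7358 N/cm^2


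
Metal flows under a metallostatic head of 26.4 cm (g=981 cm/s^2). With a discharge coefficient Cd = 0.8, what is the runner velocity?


Formula: v = Cd * sqrt(2 * g * h)  (Torricelli with discharge coefficient)
2*g*h = 2 * 981 * 26.4 = 51796.8 cm^2/s^2
sqrt(51796.8) = 227.58910 cm/s
v = 0.8 * 227.58910 = 182.0713 cm/s

Final answer: 182.0713 cm/s


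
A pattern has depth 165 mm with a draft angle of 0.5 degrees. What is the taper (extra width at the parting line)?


Formula: taper = depth * tan(draft_angle)
tan(0.5 deg) = 0.0087269
taper = 165 mm * 0.0087269 = 1.4399 mm

1.4399 mm


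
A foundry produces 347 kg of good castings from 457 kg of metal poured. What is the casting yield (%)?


Formula: Casting Yield = (W_good / W_total) * 100
Yield = (347 kg / 457 kg) * 100 = 75.9300%

Final answer: 75.9300%


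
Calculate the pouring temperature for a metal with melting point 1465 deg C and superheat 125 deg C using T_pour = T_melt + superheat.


Formula: T_pour = T_melt + Superheat
T_pour = 1465 + 125 = 1590 deg C

1590 deg C


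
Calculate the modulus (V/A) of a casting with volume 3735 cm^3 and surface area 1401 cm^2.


Formula: Casting Modulus M = V / A
M = 3735 cm^3 / 1401 cm^2 = 2.6660 cm

2.6660 cm


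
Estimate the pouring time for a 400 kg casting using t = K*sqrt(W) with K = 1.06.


Formula: t = K * sqrt(W)
sqrt(W) = sqrt(400) = 20.00000
t = 1.06 * 20.00000 = 21.2000 s

21.2000 s


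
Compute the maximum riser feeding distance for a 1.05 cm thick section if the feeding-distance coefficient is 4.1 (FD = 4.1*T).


Formula: FD = 4.1 * T  (riser feeding-distance rule)
FD = 4.1 * 1.05 cm = 4.3050 cm

Final answer: 4.3050 cm


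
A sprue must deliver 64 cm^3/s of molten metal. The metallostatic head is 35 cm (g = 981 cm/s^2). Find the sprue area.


Formula: v = sqrt(2*g*h), A = Q/v
Velocity: v = sqrt(2 * 981 * 35) = sqrt(68670) = 262.0496 cm/s
Sprue area: A = Q / v = 64 / 262.0496 = 0.2442 cm^2

Final answer: 0.2442 cm^2


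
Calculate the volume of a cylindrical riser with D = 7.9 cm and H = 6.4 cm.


Formula: V = pi * (D/2)^2 * H  (cylinder volume)
Radius = D/2 = 7.9/2 = 3.95 cm
V = pi * 3.95^2 * 6.4 = 313.7069 cm^3

313.7069 cm^3


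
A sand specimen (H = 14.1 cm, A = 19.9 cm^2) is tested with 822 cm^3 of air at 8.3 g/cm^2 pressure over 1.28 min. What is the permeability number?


Formula: Permeability Number P = (V * H) / (p * A * t)
Numerator: V * H = 822 * 14.1 = 11590.2
Denominator: p * A * t = 8.3 * 19.9 * 1.28 = 211.4176
P = 11590.2 / 211.4176 = 54.8214

54.8214


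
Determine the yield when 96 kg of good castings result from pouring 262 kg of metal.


Formula: Casting Yield = (W_good / W_total) * 100
Yield = (96 kg / 262 kg) * 100 = 36.6412%

Final answer: 36.6412%


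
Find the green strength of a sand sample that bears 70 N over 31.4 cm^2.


Formula: Compressive Strength = Force / Area
Strength = 70 N / 31.4 cm^2 = 2.2293 N/cm^2

Final answer: 2.2293 N/cm^2


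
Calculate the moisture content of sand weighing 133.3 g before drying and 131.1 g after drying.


Formula: MC = (W_wet - W_dry) / W_wet * 100
Water mass = 133.3 - 131.1 = 2.2 g
MC = 2.2 / 133.3 * 100 = 1.6504%

Final answer: 1.6504%
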